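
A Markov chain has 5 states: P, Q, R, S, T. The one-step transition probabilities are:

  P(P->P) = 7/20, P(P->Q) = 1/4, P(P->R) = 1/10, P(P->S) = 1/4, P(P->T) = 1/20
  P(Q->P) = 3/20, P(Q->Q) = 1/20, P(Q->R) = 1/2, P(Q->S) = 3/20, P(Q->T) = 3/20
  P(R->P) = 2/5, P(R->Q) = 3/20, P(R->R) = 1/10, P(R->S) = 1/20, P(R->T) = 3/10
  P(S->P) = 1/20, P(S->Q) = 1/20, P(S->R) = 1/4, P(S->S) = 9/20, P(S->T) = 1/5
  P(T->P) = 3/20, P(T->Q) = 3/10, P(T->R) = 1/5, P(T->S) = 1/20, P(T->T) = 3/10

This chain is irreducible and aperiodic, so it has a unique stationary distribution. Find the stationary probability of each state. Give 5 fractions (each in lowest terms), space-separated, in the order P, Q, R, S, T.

Answer: 27905/120722 20197/120722 12977/60361 11364/60361 11969/60361

Derivation:
The stationary distribution satisfies pi = pi * P, i.e.:
  pi_P = 7/20*pi_P + 3/20*pi_Q + 2/5*pi_R + 1/20*pi_S + 3/20*pi_T
  pi_Q = 1/4*pi_P + 1/20*pi_Q + 3/20*pi_R + 1/20*pi_S + 3/10*pi_T
  pi_R = 1/10*pi_P + 1/2*pi_Q + 1/10*pi_R + 1/4*pi_S + 1/5*pi_T
  pi_S = 1/4*pi_P + 3/20*pi_Q + 1/20*pi_R + 9/20*pi_S + 1/20*pi_T
  pi_T = 1/20*pi_P + 3/20*pi_Q + 3/10*pi_R + 1/5*pi_S + 3/10*pi_T
with normalization: pi_P + pi_Q + pi_R + pi_S + pi_T = 1.

Using the first 4 balance equations plus normalization, the linear system A*pi = b is:
  [-13/20, 3/20, 2/5, 1/20, 3/20] . pi = 0
  [1/4, -19/20, 3/20, 1/20, 3/10] . pi = 0
  [1/10, 1/2, -9/10, 1/4, 1/5] . pi = 0
  [1/4, 3/20, 1/20, -11/20, 1/20] . pi = 0
  [1, 1, 1, 1, 1] . pi = 1

Solving yields:
  pi_P = 27905/120722
  pi_Q = 20197/120722
  pi_R = 12977/60361
  pi_S = 11364/60361
  pi_T = 11969/60361

Verification (pi * P):
  27905/120722*7/20 + 20197/120722*3/20 + 12977/60361*2/5 + 11364/60361*1/20 + 11969/60361*3/20 = 27905/120722 = pi_P  (ok)
  27905/120722*1/4 + 20197/120722*1/20 + 12977/60361*3/20 + 11364/60361*1/20 + 11969/60361*3/10 = 20197/120722 = pi_Q  (ok)
  27905/120722*1/10 + 20197/120722*1/2 + 12977/60361*1/10 + 11364/60361*1/4 + 11969/60361*1/5 = 12977/60361 = pi_R  (ok)
  27905/120722*1/4 + 20197/120722*3/20 + 12977/60361*1/20 + 11364/60361*9/20 + 11969/60361*1/20 = 11364/60361 = pi_S  (ok)
  27905/120722*1/20 + 20197/120722*3/20 + 12977/60361*3/10 + 11364/60361*1/5 + 11969/60361*3/10 = 11969/60361 = pi_T  (ok)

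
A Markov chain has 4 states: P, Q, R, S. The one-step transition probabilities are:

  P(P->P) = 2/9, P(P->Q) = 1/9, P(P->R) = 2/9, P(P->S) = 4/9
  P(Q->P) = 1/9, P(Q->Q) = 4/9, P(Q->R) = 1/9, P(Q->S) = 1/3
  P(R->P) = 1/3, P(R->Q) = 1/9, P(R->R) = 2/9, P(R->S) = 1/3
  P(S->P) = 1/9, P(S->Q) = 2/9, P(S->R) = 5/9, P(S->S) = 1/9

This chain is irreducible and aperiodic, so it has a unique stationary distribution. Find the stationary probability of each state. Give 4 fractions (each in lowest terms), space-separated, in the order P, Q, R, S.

The stationary distribution satisfies pi = pi * P, i.e.:
  pi_P = 2/9*pi_P + 1/9*pi_Q + 1/3*pi_R + 1/9*pi_S
  pi_Q = 1/9*pi_P + 4/9*pi_Q + 1/9*pi_R + 2/9*pi_S
  pi_R = 2/9*pi_P + 1/9*pi_Q + 2/9*pi_R + 5/9*pi_S
  pi_S = 4/9*pi_P + 1/3*pi_Q + 1/3*pi_R + 1/9*pi_S
with normalization: pi_P + pi_Q + pi_R + pi_S = 1.

Using the first 3 balance equations plus normalization, the linear system A*pi = b is:
  [-7/9, 1/9, 1/3, 1/9] . pi = 0
  [1/9, -5/9, 1/9, 2/9] . pi = 0
  [2/9, 1/9, -7/9, 5/9] . pi = 0
  [1, 1, 1, 1] . pi = 1

Solving yields:
  pi_P = 67/337
  pi_Q = 145/674
  pi_R = 199/674
  pi_S = 98/337

Verification (pi * P):
  67/337*2/9 + 145/674*1/9 + 199/674*1/3 + 98/337*1/9 = 67/337 = pi_P  (ok)
  67/337*1/9 + 145/674*4/9 + 199/674*1/9 + 98/337*2/9 = 145/674 = pi_Q  (ok)
  67/337*2/9 + 145/674*1/9 + 199/674*2/9 + 98/337*5/9 = 199/674 = pi_R  (ok)
  67/337*4/9 + 145/674*1/3 + 199/674*1/3 + 98/337*1/9 = 98/337 = pi_S  (ok)

Answer: 67/337 145/674 199/674 98/337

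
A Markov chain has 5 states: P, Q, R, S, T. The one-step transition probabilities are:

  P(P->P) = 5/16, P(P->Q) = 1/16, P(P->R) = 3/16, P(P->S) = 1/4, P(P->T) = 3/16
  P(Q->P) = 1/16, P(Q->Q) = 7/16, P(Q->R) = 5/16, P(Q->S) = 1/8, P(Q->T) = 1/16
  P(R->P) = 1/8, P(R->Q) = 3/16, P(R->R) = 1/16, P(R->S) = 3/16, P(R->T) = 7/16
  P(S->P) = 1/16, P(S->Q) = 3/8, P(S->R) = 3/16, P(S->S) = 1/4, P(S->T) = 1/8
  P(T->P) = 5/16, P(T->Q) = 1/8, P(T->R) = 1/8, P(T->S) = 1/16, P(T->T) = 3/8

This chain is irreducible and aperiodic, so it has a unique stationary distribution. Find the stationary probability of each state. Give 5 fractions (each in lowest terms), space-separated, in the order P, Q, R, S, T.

The stationary distribution satisfies pi = pi * P, i.e.:
  pi_P = 5/16*pi_P + 1/16*pi_Q + 1/8*pi_R + 1/16*pi_S + 5/16*pi_T
  pi_Q = 1/16*pi_P + 7/16*pi_Q + 3/16*pi_R + 3/8*pi_S + 1/8*pi_T
  pi_R = 3/16*pi_P + 5/16*pi_Q + 1/16*pi_R + 3/16*pi_S + 1/8*pi_T
  pi_S = 1/4*pi_P + 1/8*pi_Q + 3/16*pi_R + 1/4*pi_S + 1/16*pi_T
  pi_T = 3/16*pi_P + 1/16*pi_Q + 7/16*pi_R + 1/8*pi_S + 3/8*pi_T
with normalization: pi_P + pi_Q + pi_R + pi_S + pi_T = 1.

Using the first 4 balance equations plus normalization, the linear system A*pi = b is:
  [-11/16, 1/16, 1/8, 1/16, 5/16] . pi = 0
  [1/16, -9/16, 3/16, 3/8, 1/8] . pi = 0
  [3/16, 5/16, -15/16, 3/16, 1/8] . pi = 0
  [1/4, 1/8, 3/16, -3/4, 1/16] . pi = 0
  [1, 1, 1, 1, 1] . pi = 1

Solving yields:
  pi_P = 1157/6530
  pi_Q = 1579/6530
  pi_R = 589/3265
  pi_S = 536/3265
  pi_T = 772/3265

Verification (pi * P):
  1157/6530*5/16 + 1579/6530*1/16 + 589/3265*1/8 + 536/3265*1/16 + 772/3265*5/16 = 1157/6530 = pi_P  (ok)
  1157/6530*1/16 + 1579/6530*7/16 + 589/3265*3/16 + 536/3265*3/8 + 772/3265*1/8 = 1579/6530 = pi_Q  (ok)
  1157/6530*3/16 + 1579/6530*5/16 + 589/3265*1/16 + 536/3265*3/16 + 772/3265*1/8 = 589/3265 = pi_R  (ok)
  1157/6530*1/4 + 1579/6530*1/8 + 589/3265*3/16 + 536/3265*1/4 + 772/3265*1/16 = 536/3265 = pi_S  (ok)
  1157/6530*3/16 + 1579/6530*1/16 + 589/3265*7/16 + 536/3265*1/8 + 772/3265*3/8 = 772/3265 = pi_T  (ok)

Answer: 1157/6530 1579/6530 589/3265 536/3265 772/3265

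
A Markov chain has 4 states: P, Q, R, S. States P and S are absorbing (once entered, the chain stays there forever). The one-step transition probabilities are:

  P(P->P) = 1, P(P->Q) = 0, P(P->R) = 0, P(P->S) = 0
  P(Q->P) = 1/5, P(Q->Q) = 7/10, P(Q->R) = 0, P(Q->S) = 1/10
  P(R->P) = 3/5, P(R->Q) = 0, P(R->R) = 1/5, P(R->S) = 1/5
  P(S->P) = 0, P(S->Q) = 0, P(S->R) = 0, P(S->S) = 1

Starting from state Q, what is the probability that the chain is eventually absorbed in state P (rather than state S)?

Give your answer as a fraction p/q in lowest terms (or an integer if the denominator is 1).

Answer: 2/3

Derivation:
Let a_i = P(absorbed in P | start in state i).
Boundary conditions: a_P = 1, a_S = 0.
For each transient state i, a_i = sum_j P(i->j) * a_j:
  a_Q = 1/5*a_P + 7/10*a_Q + 0*a_R + 1/10*a_S
  a_R = 3/5*a_P + 0*a_Q + 1/5*a_R + 1/5*a_S

Substituting a_P = 1 and a_S = 0, rearrange to (I - Q) a = r where r[i] = P(i -> P):
  [3/10, 0] . (a_Q, a_R) = 1/5
  [0, 4/5] . (a_Q, a_R) = 3/5

Solving yields:
  a_Q = 2/3
  a_R = 3/4

Starting state is Q, so the absorption probability is a_Q = 2/3.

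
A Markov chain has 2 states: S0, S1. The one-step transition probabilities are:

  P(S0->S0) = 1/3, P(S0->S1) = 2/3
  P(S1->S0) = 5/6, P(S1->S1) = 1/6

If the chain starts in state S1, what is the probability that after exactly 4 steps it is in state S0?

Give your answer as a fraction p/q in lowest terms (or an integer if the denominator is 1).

Computing P^4 by repeated multiplication:
P^1 =
  S0: [1/3, 2/3]
  S1: [5/6, 1/6]
P^2 =
  S0: [2/3, 1/3]
  S1: [5/12, 7/12]
P^3 =
  S0: [1/2, 1/2]
  S1: [5/8, 3/8]
P^4 =
  S0: [7/12, 5/12]
  S1: [25/48, 23/48]

(P^4)[S1 -> S0] = 25/48

Answer: 25/48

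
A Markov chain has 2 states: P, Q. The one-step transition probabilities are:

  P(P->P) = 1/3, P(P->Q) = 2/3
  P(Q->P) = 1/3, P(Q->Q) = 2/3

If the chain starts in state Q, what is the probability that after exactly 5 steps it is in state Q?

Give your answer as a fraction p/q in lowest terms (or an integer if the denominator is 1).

Answer: 2/3

Derivation:
Computing P^5 by repeated multiplication:
P^1 =
  P: [1/3, 2/3]
  Q: [1/3, 2/3]
P^2 =
  P: [1/3, 2/3]
  Q: [1/3, 2/3]
P^3 =
  P: [1/3, 2/3]
  Q: [1/3, 2/3]
P^4 =
  P: [1/3, 2/3]
  Q: [1/3, 2/3]
P^5 =
  P: [1/3, 2/3]
  Q: [1/3, 2/3]

(P^5)[Q -> Q] = 2/3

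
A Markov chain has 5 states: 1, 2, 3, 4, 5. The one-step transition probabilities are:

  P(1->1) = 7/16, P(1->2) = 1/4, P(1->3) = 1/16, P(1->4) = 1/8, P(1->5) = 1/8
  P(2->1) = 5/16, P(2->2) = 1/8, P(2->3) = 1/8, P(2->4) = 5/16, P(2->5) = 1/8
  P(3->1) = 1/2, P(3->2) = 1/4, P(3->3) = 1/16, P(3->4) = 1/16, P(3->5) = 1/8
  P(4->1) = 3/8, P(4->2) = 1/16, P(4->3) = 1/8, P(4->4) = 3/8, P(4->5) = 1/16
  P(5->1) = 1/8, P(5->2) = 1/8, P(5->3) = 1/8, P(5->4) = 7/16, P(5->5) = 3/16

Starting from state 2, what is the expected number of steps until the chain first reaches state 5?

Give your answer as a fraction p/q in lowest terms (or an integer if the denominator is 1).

Answer: 14648/1621

Derivation:
Let h_i = expected steps to first reach 5 from state i.
Boundary: h_5 = 0.
First-step equations for the other states:
  h_1 = 1 + 7/16*h_1 + 1/4*h_2 + 1/16*h_3 + 1/8*h_4 + 1/8*h_5
  h_2 = 1 + 5/16*h_1 + 1/8*h_2 + 1/8*h_3 + 5/16*h_4 + 1/8*h_5
  h_3 = 1 + 1/2*h_1 + 1/4*h_2 + 1/16*h_3 + 1/16*h_4 + 1/8*h_5
  h_4 = 1 + 3/8*h_1 + 1/16*h_2 + 1/8*h_3 + 3/8*h_4 + 1/16*h_5

Substituting h_5 = 0 and rearranging gives the linear system (I - Q) h = 1:
  [9/16, -1/4, -1/16, -1/8] . (h_1, h_2, h_3, h_4) = 1
  [-5/16, 7/8, -1/8, -5/16] . (h_1, h_2, h_3, h_4) = 1
  [-1/2, -1/4, 15/16, -1/16] . (h_1, h_2, h_3, h_4) = 1
  [-3/8, -1/16, -1/8, 5/8] . (h_1, h_2, h_3, h_4) = 1

Solving yields:
  h_1 = 14460/1621
  h_2 = 14648/1621
  h_3 = 14388/1621
  h_4 = 15612/1621

Starting state is 2, so the expected hitting time is h_2 = 14648/1621.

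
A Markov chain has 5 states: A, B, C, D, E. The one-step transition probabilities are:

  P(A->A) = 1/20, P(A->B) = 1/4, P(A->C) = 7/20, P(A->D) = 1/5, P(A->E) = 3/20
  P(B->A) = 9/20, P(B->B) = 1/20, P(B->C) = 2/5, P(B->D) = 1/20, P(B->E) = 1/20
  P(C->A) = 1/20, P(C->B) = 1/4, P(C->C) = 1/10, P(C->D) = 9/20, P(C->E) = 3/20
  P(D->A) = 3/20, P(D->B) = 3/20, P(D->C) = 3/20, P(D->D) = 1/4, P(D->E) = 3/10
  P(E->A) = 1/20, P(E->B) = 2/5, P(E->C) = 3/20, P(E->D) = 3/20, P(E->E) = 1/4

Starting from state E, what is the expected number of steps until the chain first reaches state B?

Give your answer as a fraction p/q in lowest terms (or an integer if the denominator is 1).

Let h_i = expected steps to first reach B from state i.
Boundary: h_B = 0.
First-step equations for the other states:
  h_A = 1 + 1/20*h_A + 1/4*h_B + 7/20*h_C + 1/5*h_D + 3/20*h_E
  h_C = 1 + 1/20*h_A + 1/4*h_B + 1/10*h_C + 9/20*h_D + 3/20*h_E
  h_D = 1 + 3/20*h_A + 3/20*h_B + 3/20*h_C + 1/4*h_D + 3/10*h_E
  h_E = 1 + 1/20*h_A + 2/5*h_B + 3/20*h_C + 3/20*h_D + 1/4*h_E

Substituting h_B = 0 and rearranging gives the linear system (I - Q) h = 1:
  [19/20, -7/20, -1/5, -3/20] . (h_A, h_C, h_D, h_E) = 1
  [-1/20, 9/10, -9/20, -3/20] . (h_A, h_C, h_D, h_E) = 1
  [-3/20, -3/20, 3/4, -3/10] . (h_A, h_C, h_D, h_E) = 1
  [-1/20, -3/20, -3/20, 3/4] . (h_A, h_C, h_D, h_E) = 1

Solving yields:
  h_A = 1340/343
  h_C = 1360/343
  h_D = 1440/343
  h_E = 3320/1029

Starting state is E, so the expected hitting time is h_E = 3320/1029.

Answer: 3320/1029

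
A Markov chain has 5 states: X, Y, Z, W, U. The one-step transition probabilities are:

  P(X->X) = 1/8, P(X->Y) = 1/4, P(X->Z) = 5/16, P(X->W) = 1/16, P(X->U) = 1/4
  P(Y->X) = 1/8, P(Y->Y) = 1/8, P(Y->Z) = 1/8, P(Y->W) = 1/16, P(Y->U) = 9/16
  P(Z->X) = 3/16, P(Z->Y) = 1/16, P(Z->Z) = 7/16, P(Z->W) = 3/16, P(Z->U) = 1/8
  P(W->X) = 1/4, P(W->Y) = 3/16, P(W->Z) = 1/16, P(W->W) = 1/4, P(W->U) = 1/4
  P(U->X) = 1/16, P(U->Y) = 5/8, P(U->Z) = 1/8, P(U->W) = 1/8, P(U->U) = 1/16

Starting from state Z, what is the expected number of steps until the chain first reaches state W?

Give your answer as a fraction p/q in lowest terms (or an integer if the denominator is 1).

Answer: 54960/6997

Derivation:
Let h_i = expected steps to first reach W from state i.
Boundary: h_W = 0.
First-step equations for the other states:
  h_X = 1 + 1/8*h_X + 1/4*h_Y + 5/16*h_Z + 1/16*h_W + 1/4*h_U
  h_Y = 1 + 1/8*h_X + 1/8*h_Y + 1/8*h_Z + 1/16*h_W + 9/16*h_U
  h_Z = 1 + 3/16*h_X + 1/16*h_Y + 7/16*h_Z + 3/16*h_W + 1/8*h_U
  h_U = 1 + 1/16*h_X + 5/8*h_Y + 1/8*h_Z + 1/8*h_W + 1/16*h_U

Substituting h_W = 0 and rearranging gives the linear system (I - Q) h = 1:
  [7/8, -1/4, -5/16, -1/4] . (h_X, h_Y, h_Z, h_U) = 1
  [-1/8, 7/8, -1/8, -9/16] . (h_X, h_Y, h_Z, h_U) = 1
  [-3/16, -1/16, 9/16, -1/8] . (h_X, h_Y, h_Z, h_U) = 1
  [-1/16, -5/8, -1/8, 15/16] . (h_X, h_Y, h_Z, h_U) = 1

Solving yields:
  h_X = 64128/6997
  h_Y = 65216/6997
  h_Z = 54960/6997
  h_U = 62544/6997

Starting state is Z, so the expected hitting time is h_Z = 54960/6997.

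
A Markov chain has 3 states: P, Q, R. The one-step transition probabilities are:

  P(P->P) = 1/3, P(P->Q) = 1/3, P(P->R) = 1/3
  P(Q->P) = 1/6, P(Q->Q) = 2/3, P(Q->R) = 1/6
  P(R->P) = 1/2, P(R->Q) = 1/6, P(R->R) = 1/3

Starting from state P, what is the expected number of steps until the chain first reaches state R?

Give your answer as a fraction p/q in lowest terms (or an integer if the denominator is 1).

Let h_i = expected steps to first reach R from state i.
Boundary: h_R = 0.
First-step equations for the other states:
  h_P = 1 + 1/3*h_P + 1/3*h_Q + 1/3*h_R
  h_Q = 1 + 1/6*h_P + 2/3*h_Q + 1/6*h_R

Substituting h_R = 0 and rearranging gives the linear system (I - Q) h = 1:
  [2/3, -1/3] . (h_P, h_Q) = 1
  [-1/6, 1/3] . (h_P, h_Q) = 1

Solving yields:
  h_P = 4
  h_Q = 5

Starting state is P, so the expected hitting time is h_P = 4.

Answer: 4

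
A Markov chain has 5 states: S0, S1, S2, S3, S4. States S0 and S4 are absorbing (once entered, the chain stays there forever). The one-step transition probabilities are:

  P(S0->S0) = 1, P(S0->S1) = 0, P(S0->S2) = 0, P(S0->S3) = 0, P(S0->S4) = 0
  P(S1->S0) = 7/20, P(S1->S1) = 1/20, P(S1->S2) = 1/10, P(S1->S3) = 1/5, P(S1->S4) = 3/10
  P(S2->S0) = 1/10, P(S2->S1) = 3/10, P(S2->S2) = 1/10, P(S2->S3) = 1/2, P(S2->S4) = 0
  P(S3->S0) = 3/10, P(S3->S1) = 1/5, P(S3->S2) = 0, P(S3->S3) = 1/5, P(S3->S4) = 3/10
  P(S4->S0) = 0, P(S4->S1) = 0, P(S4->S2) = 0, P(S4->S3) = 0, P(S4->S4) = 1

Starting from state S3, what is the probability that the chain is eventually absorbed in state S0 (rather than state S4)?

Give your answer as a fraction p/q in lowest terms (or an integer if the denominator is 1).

Answer: 625/1228

Derivation:
Let a_i = P(absorbed in S0 | start in state i).
Boundary conditions: a_S0 = 1, a_S4 = 0.
For each transient state i, a_i = sum_j P(i->j) * a_j:
  a_S1 = 7/20*a_S0 + 1/20*a_S1 + 1/10*a_S2 + 1/5*a_S3 + 3/10*a_S4
  a_S2 = 1/10*a_S0 + 3/10*a_S1 + 1/10*a_S2 + 1/2*a_S3 + 0*a_S4
  a_S3 = 3/10*a_S0 + 1/5*a_S1 + 0*a_S2 + 1/5*a_S3 + 3/10*a_S4

Substituting a_S0 = 1 and a_S4 = 0, rearrange to (I - Q) a = r where r[i] = P(i -> S0):
  [19/20, -1/10, -1/5] . (a_S1, a_S2, a_S3) = 7/20
  [-3/10, 9/10, -1/2] . (a_S1, a_S2, a_S3) = 1/10
  [-1/5, 0, 4/5] . (a_S1, a_S2, a_S3) = 3/10

Solving yields:
  a_S1 = 329/614
  a_S2 = 703/1228
  a_S3 = 625/1228

Starting state is S3, so the absorption probability is a_S3 = 625/1228.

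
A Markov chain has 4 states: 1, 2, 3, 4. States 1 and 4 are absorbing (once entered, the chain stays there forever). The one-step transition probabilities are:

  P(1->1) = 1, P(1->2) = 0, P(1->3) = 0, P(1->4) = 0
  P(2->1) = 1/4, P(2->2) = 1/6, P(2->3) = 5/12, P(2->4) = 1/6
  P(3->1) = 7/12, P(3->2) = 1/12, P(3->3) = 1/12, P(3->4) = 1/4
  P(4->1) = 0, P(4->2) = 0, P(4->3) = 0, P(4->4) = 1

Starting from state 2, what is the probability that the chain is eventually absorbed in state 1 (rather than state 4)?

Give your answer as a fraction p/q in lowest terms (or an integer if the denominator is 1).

Answer: 68/105

Derivation:
Let a_i = P(absorbed in 1 | start in state i).
Boundary conditions: a_1 = 1, a_4 = 0.
For each transient state i, a_i = sum_j P(i->j) * a_j:
  a_2 = 1/4*a_1 + 1/6*a_2 + 5/12*a_3 + 1/6*a_4
  a_3 = 7/12*a_1 + 1/12*a_2 + 1/12*a_3 + 1/4*a_4

Substituting a_1 = 1 and a_4 = 0, rearrange to (I - Q) a = r where r[i] = P(i -> 1):
  [5/6, -5/12] . (a_2, a_3) = 1/4
  [-1/12, 11/12] . (a_2, a_3) = 7/12

Solving yields:
  a_2 = 68/105
  a_3 = 73/105

Starting state is 2, so the absorption probability is a_2 = 68/105.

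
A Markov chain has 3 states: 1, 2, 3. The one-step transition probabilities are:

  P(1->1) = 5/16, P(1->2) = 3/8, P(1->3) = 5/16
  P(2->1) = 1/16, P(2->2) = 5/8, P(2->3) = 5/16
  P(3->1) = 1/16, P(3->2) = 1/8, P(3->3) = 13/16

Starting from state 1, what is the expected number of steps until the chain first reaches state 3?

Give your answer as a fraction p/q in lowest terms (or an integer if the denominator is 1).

Answer: 16/5

Derivation:
Let h_i = expected steps to first reach 3 from state i.
Boundary: h_3 = 0.
First-step equations for the other states:
  h_1 = 1 + 5/16*h_1 + 3/8*h_2 + 5/16*h_3
  h_2 = 1 + 1/16*h_1 + 5/8*h_2 + 5/16*h_3

Substituting h_3 = 0 and rearranging gives the linear system (I - Q) h = 1:
  [11/16, -3/8] . (h_1, h_2) = 1
  [-1/16, 3/8] . (h_1, h_2) = 1

Solving yields:
  h_1 = 16/5
  h_2 = 16/5

Starting state is 1, so the expected hitting time is h_1 = 16/5.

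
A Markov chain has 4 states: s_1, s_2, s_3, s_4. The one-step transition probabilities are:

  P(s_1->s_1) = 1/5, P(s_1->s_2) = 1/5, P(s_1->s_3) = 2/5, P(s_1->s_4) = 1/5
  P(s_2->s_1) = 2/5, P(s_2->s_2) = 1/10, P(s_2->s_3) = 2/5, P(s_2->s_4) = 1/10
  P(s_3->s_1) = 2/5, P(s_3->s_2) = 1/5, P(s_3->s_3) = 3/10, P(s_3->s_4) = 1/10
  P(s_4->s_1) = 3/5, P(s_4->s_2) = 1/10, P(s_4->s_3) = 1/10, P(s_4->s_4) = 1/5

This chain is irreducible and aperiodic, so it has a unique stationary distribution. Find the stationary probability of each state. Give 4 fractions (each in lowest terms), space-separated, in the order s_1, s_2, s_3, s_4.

The stationary distribution satisfies pi = pi * P, i.e.:
  pi_s_1 = 1/5*pi_s_1 + 2/5*pi_s_2 + 2/5*pi_s_3 + 3/5*pi_s_4
  pi_s_2 = 1/5*pi_s_1 + 1/10*pi_s_2 + 1/5*pi_s_3 + 1/10*pi_s_4
  pi_s_3 = 2/5*pi_s_1 + 2/5*pi_s_2 + 3/10*pi_s_3 + 1/10*pi_s_4
  pi_s_4 = 1/5*pi_s_1 + 1/10*pi_s_2 + 1/10*pi_s_3 + 1/5*pi_s_4
with normalization: pi_s_1 + pi_s_2 + pi_s_3 + pi_s_4 = 1.

Using the first 3 balance equations plus normalization, the linear system A*pi = b is:
  [-4/5, 2/5, 2/5, 3/5] . pi = 0
  [1/5, -9/10, 1/5, 1/10] . pi = 0
  [2/5, 2/5, -7/10, 1/10] . pi = 0
  [1, 1, 1, 1] . pi = 1

Solving yields:
  pi_s_1 = 19/53
  pi_s_2 = 98/583
  pi_s_3 = 188/583
  pi_s_4 = 8/53

Verification (pi * P):
  19/53*1/5 + 98/583*2/5 + 188/583*2/5 + 8/53*3/5 = 19/53 = pi_s_1  (ok)
  19/53*1/5 + 98/583*1/10 + 188/583*1/5 + 8/53*1/10 = 98/583 = pi_s_2  (ok)
  19/53*2/5 + 98/583*2/5 + 188/583*3/10 + 8/53*1/10 = 188/583 = pi_s_3  (ok)
  19/53*1/5 + 98/583*1/10 + 188/583*1/10 + 8/53*1/5 = 8/53 = pi_s_4  (ok)

Answer: 19/53 98/583 188/583 8/53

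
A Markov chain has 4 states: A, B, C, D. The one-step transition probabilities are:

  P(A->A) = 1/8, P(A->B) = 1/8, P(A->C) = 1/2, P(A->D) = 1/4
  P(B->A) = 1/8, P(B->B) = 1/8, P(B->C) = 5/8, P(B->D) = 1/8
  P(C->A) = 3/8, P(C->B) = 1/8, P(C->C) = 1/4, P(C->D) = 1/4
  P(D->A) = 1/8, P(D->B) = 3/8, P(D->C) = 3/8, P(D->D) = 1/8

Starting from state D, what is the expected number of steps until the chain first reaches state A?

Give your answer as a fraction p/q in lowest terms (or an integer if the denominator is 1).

Let h_i = expected steps to first reach A from state i.
Boundary: h_A = 0.
First-step equations for the other states:
  h_B = 1 + 1/8*h_A + 1/8*h_B + 5/8*h_C + 1/8*h_D
  h_C = 1 + 3/8*h_A + 1/8*h_B + 1/4*h_C + 1/4*h_D
  h_D = 1 + 1/8*h_A + 3/8*h_B + 3/8*h_C + 1/8*h_D

Substituting h_A = 0 and rearranging gives the linear system (I - Q) h = 1:
  [7/8, -5/8, -1/8] . (h_B, h_C, h_D) = 1
  [-1/8, 3/4, -1/4] . (h_B, h_C, h_D) = 1
  [-3/8, -3/8, 7/8] . (h_B, h_C, h_D) = 1

Solving yields:
  h_B = 360/83
  h_C = 296/83
  h_D = 376/83

Starting state is D, so the expected hitting time is h_D = 376/83.

Answer: 376/83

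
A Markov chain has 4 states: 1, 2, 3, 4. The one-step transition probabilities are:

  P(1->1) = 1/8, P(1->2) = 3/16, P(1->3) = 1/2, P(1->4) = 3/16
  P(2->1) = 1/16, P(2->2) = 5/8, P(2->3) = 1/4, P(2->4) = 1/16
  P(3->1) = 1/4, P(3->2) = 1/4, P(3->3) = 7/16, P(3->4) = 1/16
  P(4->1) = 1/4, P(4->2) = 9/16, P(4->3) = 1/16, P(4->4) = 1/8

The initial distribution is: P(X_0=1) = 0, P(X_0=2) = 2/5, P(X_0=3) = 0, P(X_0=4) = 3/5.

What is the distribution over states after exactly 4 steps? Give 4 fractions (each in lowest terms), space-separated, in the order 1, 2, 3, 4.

Answer: 48101/327680 71689/163840 21631/65536 14023/163840

Derivation:
Propagating the distribution step by step (d_{t+1} = d_t * P):
d_0 = (1=0, 2=2/5, 3=0, 4=3/5)
  d_1[1] = 0*1/8 + 2/5*1/16 + 0*1/4 + 3/5*1/4 = 7/40
  d_1[2] = 0*3/16 + 2/5*5/8 + 0*1/4 + 3/5*9/16 = 47/80
  d_1[3] = 0*1/2 + 2/5*1/4 + 0*7/16 + 3/5*1/16 = 11/80
  d_1[4] = 0*3/16 + 2/5*1/16 + 0*1/16 + 3/5*1/8 = 1/10
d_1 = (1=7/40, 2=47/80, 3=11/80, 4=1/10)
  d_2[1] = 7/40*1/8 + 47/80*1/16 + 11/80*1/4 + 1/10*1/4 = 151/1280
  d_2[2] = 7/40*3/16 + 47/80*5/8 + 11/80*1/4 + 1/10*9/16 = 157/320
  d_2[3] = 7/40*1/2 + 47/80*1/4 + 11/80*7/16 + 1/10*1/16 = 77/256
  d_2[4] = 7/40*3/16 + 47/80*1/16 + 11/80*1/16 + 1/10*1/8 = 29/320
d_2 = (1=151/1280, 2=157/320, 3=77/256, 4=29/320)
  d_3[1] = 151/1280*1/8 + 157/320*1/16 + 77/256*1/4 + 29/320*1/4 = 1467/10240
  d_3[2] = 151/1280*3/16 + 157/320*5/8 + 77/256*1/4 + 29/320*9/16 = 9317/20480
  d_3[3] = 151/1280*1/2 + 157/320*1/4 + 77/256*7/16 + 29/320*1/16 = 6531/20480
  d_3[4] = 151/1280*3/16 + 157/320*1/16 + 77/256*1/16 + 29/320*1/8 = 849/10240
d_3 = (1=1467/10240, 2=9317/20480, 3=6531/20480, 4=849/10240)
  d_4[1] = 1467/10240*1/8 + 9317/20480*1/16 + 6531/20480*1/4 + 849/10240*1/4 = 48101/327680
  d_4[2] = 1467/10240*3/16 + 9317/20480*5/8 + 6531/20480*1/4 + 849/10240*9/16 = 71689/163840
  d_4[3] = 1467/10240*1/2 + 9317/20480*1/4 + 6531/20480*7/16 + 849/10240*1/16 = 21631/65536
  d_4[4] = 1467/10240*3/16 + 9317/20480*1/16 + 6531/20480*1/16 + 849/10240*1/8 = 14023/163840
d_4 = (1=48101/327680, 2=71689/163840, 3=21631/65536, 4=14023/163840)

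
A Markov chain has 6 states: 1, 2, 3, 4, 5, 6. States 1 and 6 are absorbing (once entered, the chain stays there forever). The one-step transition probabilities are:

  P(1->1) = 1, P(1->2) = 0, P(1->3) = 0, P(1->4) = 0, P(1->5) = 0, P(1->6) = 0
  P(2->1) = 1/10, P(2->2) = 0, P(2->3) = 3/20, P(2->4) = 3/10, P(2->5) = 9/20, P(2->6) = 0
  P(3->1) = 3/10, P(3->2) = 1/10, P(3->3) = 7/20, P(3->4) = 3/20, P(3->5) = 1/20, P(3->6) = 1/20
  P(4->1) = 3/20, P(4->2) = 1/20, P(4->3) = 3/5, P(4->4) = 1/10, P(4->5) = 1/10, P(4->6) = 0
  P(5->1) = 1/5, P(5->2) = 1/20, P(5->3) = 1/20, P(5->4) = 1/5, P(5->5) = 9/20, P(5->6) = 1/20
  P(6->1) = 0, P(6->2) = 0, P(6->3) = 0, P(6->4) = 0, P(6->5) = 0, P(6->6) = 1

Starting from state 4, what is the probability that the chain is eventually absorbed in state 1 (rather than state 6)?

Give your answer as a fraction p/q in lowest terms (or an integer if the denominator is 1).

Answer: 7215/8141

Derivation:
Let a_i = P(absorbed in 1 | start in state i).
Boundary conditions: a_1 = 1, a_6 = 0.
For each transient state i, a_i = sum_j P(i->j) * a_j:
  a_2 = 1/10*a_1 + 0*a_2 + 3/20*a_3 + 3/10*a_4 + 9/20*a_5 + 0*a_6
  a_3 = 3/10*a_1 + 1/10*a_2 + 7/20*a_3 + 3/20*a_4 + 1/20*a_5 + 1/20*a_6
  a_4 = 3/20*a_1 + 1/20*a_2 + 3/5*a_3 + 1/10*a_4 + 1/10*a_5 + 0*a_6
  a_5 = 1/5*a_1 + 1/20*a_2 + 1/20*a_3 + 1/5*a_4 + 9/20*a_5 + 1/20*a_6

Substituting a_1 = 1 and a_6 = 0, rearrange to (I - Q) a = r where r[i] = P(i -> 1):
  [1, -3/20, -3/10, -9/20] . (a_2, a_3, a_4, a_5) = 1/10
  [-1/10, 13/20, -3/20, -1/20] . (a_2, a_3, a_4, a_5) = 3/10
  [-1/20, -3/5, 9/10, -1/10] . (a_2, a_3, a_4, a_5) = 3/20
  [-1/20, -1/20, -1/5, 11/20] . (a_2, a_3, a_4, a_5) = 1/5

Solving yields:
  a_2 = 14257/16282
  a_3 = 28191/32564
  a_4 = 7215/8141
  a_5 = 27491/32564

Starting state is 4, so the absorption probability is a_4 = 7215/8141.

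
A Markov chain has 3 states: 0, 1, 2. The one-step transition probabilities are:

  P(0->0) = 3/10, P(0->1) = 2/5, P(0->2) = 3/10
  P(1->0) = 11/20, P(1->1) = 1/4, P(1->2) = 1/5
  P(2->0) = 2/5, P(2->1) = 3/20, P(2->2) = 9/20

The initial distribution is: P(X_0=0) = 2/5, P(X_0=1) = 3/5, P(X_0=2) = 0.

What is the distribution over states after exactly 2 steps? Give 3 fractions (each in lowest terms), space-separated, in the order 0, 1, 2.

Propagating the distribution step by step (d_{t+1} = d_t * P):
d_0 = (0=2/5, 1=3/5, 2=0)
  d_1[0] = 2/5*3/10 + 3/5*11/20 + 0*2/5 = 9/20
  d_1[1] = 2/5*2/5 + 3/5*1/4 + 0*3/20 = 31/100
  d_1[2] = 2/5*3/10 + 3/5*1/5 + 0*9/20 = 6/25
d_1 = (0=9/20, 1=31/100, 2=6/25)
  d_2[0] = 9/20*3/10 + 31/100*11/20 + 6/25*2/5 = 803/2000
  d_2[1] = 9/20*2/5 + 31/100*1/4 + 6/25*3/20 = 587/2000
  d_2[2] = 9/20*3/10 + 31/100*1/5 + 6/25*9/20 = 61/200
d_2 = (0=803/2000, 1=587/2000, 2=61/200)

Answer: 803/2000 587/2000 61/200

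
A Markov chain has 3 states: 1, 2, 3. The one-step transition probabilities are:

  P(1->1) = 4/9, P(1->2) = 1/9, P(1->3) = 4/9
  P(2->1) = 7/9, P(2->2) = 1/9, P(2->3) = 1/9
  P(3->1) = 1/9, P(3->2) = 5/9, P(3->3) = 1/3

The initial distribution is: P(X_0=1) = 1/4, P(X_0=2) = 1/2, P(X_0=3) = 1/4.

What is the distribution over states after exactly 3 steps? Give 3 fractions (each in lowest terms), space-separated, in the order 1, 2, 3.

Propagating the distribution step by step (d_{t+1} = d_t * P):
d_0 = (1=1/4, 2=1/2, 3=1/4)
  d_1[1] = 1/4*4/9 + 1/2*7/9 + 1/4*1/9 = 19/36
  d_1[2] = 1/4*1/9 + 1/2*1/9 + 1/4*5/9 = 2/9
  d_1[3] = 1/4*4/9 + 1/2*1/9 + 1/4*1/3 = 1/4
d_1 = (1=19/36, 2=2/9, 3=1/4)
  d_2[1] = 19/36*4/9 + 2/9*7/9 + 1/4*1/9 = 47/108
  d_2[2] = 19/36*1/9 + 2/9*1/9 + 1/4*5/9 = 2/9
  d_2[3] = 19/36*4/9 + 2/9*1/9 + 1/4*1/3 = 37/108
d_2 = (1=47/108, 2=2/9, 3=37/108)
  d_3[1] = 47/108*4/9 + 2/9*7/9 + 37/108*1/9 = 131/324
  d_3[2] = 47/108*1/9 + 2/9*1/9 + 37/108*5/9 = 64/243
  d_3[3] = 47/108*4/9 + 2/9*1/9 + 37/108*1/3 = 323/972
d_3 = (1=131/324, 2=64/243, 3=323/972)

Answer: 131/324 64/243 323/972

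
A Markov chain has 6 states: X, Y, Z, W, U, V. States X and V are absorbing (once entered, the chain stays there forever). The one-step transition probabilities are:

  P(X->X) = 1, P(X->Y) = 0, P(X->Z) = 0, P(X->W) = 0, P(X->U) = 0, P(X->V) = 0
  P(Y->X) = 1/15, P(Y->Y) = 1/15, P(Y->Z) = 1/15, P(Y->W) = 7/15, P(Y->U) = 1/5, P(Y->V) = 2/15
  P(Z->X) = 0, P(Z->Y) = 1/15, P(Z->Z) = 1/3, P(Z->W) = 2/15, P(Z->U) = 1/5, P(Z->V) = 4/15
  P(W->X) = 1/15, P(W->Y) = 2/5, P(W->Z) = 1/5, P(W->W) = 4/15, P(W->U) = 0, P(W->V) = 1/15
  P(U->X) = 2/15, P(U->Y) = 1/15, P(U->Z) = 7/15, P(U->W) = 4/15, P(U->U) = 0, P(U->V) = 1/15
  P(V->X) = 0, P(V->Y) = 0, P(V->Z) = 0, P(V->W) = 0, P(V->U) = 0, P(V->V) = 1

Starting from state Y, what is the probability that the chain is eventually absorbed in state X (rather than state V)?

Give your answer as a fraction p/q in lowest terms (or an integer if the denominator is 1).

Let a_i = P(absorbed in X | start in state i).
Boundary conditions: a_X = 1, a_V = 0.
For each transient state i, a_i = sum_j P(i->j) * a_j:
  a_Y = 1/15*a_X + 1/15*a_Y + 1/15*a_Z + 7/15*a_W + 1/5*a_U + 2/15*a_V
  a_Z = 0*a_X + 1/15*a_Y + 1/3*a_Z + 2/15*a_W + 1/5*a_U + 4/15*a_V
  a_W = 1/15*a_X + 2/5*a_Y + 1/5*a_Z + 4/15*a_W + 0*a_U + 1/15*a_V
  a_U = 2/15*a_X + 1/15*a_Y + 7/15*a_Z + 4/15*a_W + 0*a_U + 1/15*a_V

Substituting a_X = 1 and a_V = 0, rearrange to (I - Q) a = r where r[i] = P(i -> X):
  [14/15, -1/15, -7/15, -1/5] . (a_Y, a_Z, a_W, a_U) = 1/15
  [-1/15, 2/3, -2/15, -1/5] . (a_Y, a_Z, a_W, a_U) = 0
  [-2/5, -1/5, 11/15, 0] . (a_Y, a_Z, a_W, a_U) = 1/15
  [-1/15, -7/15, -4/15, 1] . (a_Y, a_Z, a_W, a_U) = 2/15

Solving yields:
  a_Y = 1072/3435
  a_Z = 44/229
  a_W = 359/1145
  a_U = 3374/10305

Starting state is Y, so the absorption probability is a_Y = 1072/3435.

Answer: 1072/3435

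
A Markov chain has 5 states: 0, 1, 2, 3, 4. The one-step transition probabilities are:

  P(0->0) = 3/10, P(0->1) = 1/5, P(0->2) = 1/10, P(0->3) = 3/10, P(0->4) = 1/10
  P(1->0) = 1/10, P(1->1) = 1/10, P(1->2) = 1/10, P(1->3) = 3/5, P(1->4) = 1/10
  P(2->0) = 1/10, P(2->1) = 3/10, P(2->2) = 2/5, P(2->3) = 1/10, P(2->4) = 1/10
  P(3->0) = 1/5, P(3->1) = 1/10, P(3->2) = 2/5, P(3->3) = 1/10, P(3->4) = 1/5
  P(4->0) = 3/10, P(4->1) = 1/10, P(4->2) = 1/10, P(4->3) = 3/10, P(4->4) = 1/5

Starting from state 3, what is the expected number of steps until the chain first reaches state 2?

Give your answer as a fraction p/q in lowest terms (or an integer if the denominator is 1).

Let h_i = expected steps to first reach 2 from state i.
Boundary: h_2 = 0.
First-step equations for the other states:
  h_0 = 1 + 3/10*h_0 + 1/5*h_1 + 1/10*h_2 + 3/10*h_3 + 1/10*h_4
  h_1 = 1 + 1/10*h_0 + 1/10*h_1 + 1/10*h_2 + 3/5*h_3 + 1/10*h_4
  h_3 = 1 + 1/5*h_0 + 1/10*h_1 + 2/5*h_2 + 1/10*h_3 + 1/5*h_4
  h_4 = 1 + 3/10*h_0 + 1/10*h_1 + 1/10*h_2 + 3/10*h_3 + 1/5*h_4

Substituting h_2 = 0 and rearranging gives the linear system (I - Q) h = 1:
  [7/10, -1/5, -3/10, -1/10] . (h_0, h_1, h_3, h_4) = 1
  [-1/10, 9/10, -3/5, -1/10] . (h_0, h_1, h_3, h_4) = 1
  [-1/5, -1/10, 9/10, -1/5] . (h_0, h_1, h_3, h_4) = 1
  [-3/10, -1/10, -3/10, 4/5] . (h_0, h_1, h_3, h_4) = 1

Solving yields:
  h_0 = 70/13
  h_1 = 1895/377
  h_3 = 1535/377
  h_4 = 2045/377

Starting state is 3, so the expected hitting time is h_3 = 1535/377.

Answer: 1535/377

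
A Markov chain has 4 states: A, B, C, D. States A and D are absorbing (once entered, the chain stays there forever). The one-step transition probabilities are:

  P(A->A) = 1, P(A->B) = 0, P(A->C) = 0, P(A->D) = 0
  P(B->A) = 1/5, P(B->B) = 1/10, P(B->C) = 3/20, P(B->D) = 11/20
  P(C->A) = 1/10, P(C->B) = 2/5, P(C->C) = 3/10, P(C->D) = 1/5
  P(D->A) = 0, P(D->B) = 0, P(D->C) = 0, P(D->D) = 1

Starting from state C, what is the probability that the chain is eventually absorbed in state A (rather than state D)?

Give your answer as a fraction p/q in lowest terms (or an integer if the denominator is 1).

Let a_i = P(absorbed in A | start in state i).
Boundary conditions: a_A = 1, a_D = 0.
For each transient state i, a_i = sum_j P(i->j) * a_j:
  a_B = 1/5*a_A + 1/10*a_B + 3/20*a_C + 11/20*a_D
  a_C = 1/10*a_A + 2/5*a_B + 3/10*a_C + 1/5*a_D

Substituting a_A = 1 and a_D = 0, rearrange to (I - Q) a = r where r[i] = P(i -> A):
  [9/10, -3/20] . (a_B, a_C) = 1/5
  [-2/5, 7/10] . (a_B, a_C) = 1/10

Solving yields:
  a_B = 31/114
  a_C = 17/57

Starting state is C, so the absorption probability is a_C = 17/57.

Answer: 17/57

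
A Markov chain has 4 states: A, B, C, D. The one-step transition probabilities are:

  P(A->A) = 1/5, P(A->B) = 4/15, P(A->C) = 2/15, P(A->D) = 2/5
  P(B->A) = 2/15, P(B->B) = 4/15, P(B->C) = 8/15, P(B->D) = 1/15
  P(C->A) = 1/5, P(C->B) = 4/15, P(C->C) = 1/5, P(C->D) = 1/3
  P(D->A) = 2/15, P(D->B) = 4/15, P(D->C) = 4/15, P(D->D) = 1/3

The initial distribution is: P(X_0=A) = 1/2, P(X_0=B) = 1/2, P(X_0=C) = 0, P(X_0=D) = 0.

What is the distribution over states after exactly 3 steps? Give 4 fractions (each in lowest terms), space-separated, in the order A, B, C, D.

Propagating the distribution step by step (d_{t+1} = d_t * P):
d_0 = (A=1/2, B=1/2, C=0, D=0)
  d_1[A] = 1/2*1/5 + 1/2*2/15 + 0*1/5 + 0*2/15 = 1/6
  d_1[B] = 1/2*4/15 + 1/2*4/15 + 0*4/15 + 0*4/15 = 4/15
  d_1[C] = 1/2*2/15 + 1/2*8/15 + 0*1/5 + 0*4/15 = 1/3
  d_1[D] = 1/2*2/5 + 1/2*1/15 + 0*1/3 + 0*1/3 = 7/30
d_1 = (A=1/6, B=4/15, C=1/3, D=7/30)
  d_2[A] = 1/6*1/5 + 4/15*2/15 + 1/3*1/5 + 7/30*2/15 = 1/6
  d_2[B] = 1/6*4/15 + 4/15*4/15 + 1/3*4/15 + 7/30*4/15 = 4/15
  d_2[C] = 1/6*2/15 + 4/15*8/15 + 1/3*1/5 + 7/30*4/15 = 22/75
  d_2[D] = 1/6*2/5 + 4/15*1/15 + 1/3*1/3 + 7/30*1/3 = 41/150
d_2 = (A=1/6, B=4/15, C=22/75, D=41/150)
  d_3[A] = 1/6*1/5 + 4/15*2/15 + 22/75*1/5 + 41/150*2/15 = 41/250
  d_3[B] = 1/6*4/15 + 4/15*4/15 + 22/75*4/15 + 41/150*4/15 = 4/15
  d_3[C] = 1/6*2/15 + 4/15*8/15 + 22/75*1/5 + 41/150*4/15 = 37/125
  d_3[D] = 1/6*2/5 + 4/15*1/15 + 22/75*1/3 + 41/150*1/3 = 41/150
d_3 = (A=41/250, B=4/15, C=37/125, D=41/150)

Answer: 41/250 4/15 37/125 41/150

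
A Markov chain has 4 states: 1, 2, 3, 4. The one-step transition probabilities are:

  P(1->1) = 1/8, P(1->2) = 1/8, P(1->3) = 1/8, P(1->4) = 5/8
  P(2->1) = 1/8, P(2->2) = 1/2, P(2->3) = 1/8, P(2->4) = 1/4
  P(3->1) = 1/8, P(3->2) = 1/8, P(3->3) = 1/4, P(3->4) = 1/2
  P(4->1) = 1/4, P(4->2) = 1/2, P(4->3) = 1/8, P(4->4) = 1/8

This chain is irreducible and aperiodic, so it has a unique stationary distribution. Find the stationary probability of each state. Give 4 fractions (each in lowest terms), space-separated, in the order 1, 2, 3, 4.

Answer: 79/483 62/161 1/7 149/483

Derivation:
The stationary distribution satisfies pi = pi * P, i.e.:
  pi_1 = 1/8*pi_1 + 1/8*pi_2 + 1/8*pi_3 + 1/4*pi_4
  pi_2 = 1/8*pi_1 + 1/2*pi_2 + 1/8*pi_3 + 1/2*pi_4
  pi_3 = 1/8*pi_1 + 1/8*pi_2 + 1/4*pi_3 + 1/8*pi_4
  pi_4 = 5/8*pi_1 + 1/4*pi_2 + 1/2*pi_3 + 1/8*pi_4
with normalization: pi_1 + pi_2 + pi_3 + pi_4 = 1.

Using the first 3 balance equations plus normalization, the linear system A*pi = b is:
  [-7/8, 1/8, 1/8, 1/4] . pi = 0
  [1/8, -1/2, 1/8, 1/2] . pi = 0
  [1/8, 1/8, -3/4, 1/8] . pi = 0
  [1, 1, 1, 1] . pi = 1

Solving yields:
  pi_1 = 79/483
  pi_2 = 62/161
  pi_3 = 1/7
  pi_4 = 149/483

Verification (pi * P):
  79/483*1/8 + 62/161*1/8 + 1/7*1/8 + 149/483*1/4 = 79/483 = pi_1  (ok)
  79/483*1/8 + 62/161*1/2 + 1/7*1/8 + 149/483*1/2 = 62/161 = pi_2  (ok)
  79/483*1/8 + 62/161*1/8 + 1/7*1/4 + 149/483*1/8 = 1/7 = pi_3  (ok)
  79/483*5/8 + 62/161*1/4 + 1/7*1/2 + 149/483*1/8 = 149/483 = pi_4  (ok)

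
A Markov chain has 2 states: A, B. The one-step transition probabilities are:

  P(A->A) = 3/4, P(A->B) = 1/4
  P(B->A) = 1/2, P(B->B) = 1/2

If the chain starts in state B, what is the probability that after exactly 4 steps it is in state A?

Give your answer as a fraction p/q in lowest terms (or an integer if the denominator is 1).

Computing P^4 by repeated multiplication:
P^1 =
  A: [3/4, 1/4]
  B: [1/2, 1/2]
P^2 =
  A: [11/16, 5/16]
  B: [5/8, 3/8]
P^3 =
  A: [43/64, 21/64]
  B: [21/32, 11/32]
P^4 =
  A: [171/256, 85/256]
  B: [85/128, 43/128]

(P^4)[B -> A] = 85/128

Answer: 85/128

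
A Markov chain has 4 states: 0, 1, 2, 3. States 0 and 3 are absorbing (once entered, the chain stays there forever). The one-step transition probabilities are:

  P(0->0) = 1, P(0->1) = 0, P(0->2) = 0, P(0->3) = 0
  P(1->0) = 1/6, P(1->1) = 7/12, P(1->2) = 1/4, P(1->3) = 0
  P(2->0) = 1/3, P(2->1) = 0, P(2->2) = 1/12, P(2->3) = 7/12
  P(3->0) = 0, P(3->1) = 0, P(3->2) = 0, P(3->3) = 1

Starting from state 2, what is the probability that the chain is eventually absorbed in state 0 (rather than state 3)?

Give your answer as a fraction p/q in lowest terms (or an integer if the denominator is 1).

Answer: 4/11

Derivation:
Let a_i = P(absorbed in 0 | start in state i).
Boundary conditions: a_0 = 1, a_3 = 0.
For each transient state i, a_i = sum_j P(i->j) * a_j:
  a_1 = 1/6*a_0 + 7/12*a_1 + 1/4*a_2 + 0*a_3
  a_2 = 1/3*a_0 + 0*a_1 + 1/12*a_2 + 7/12*a_3

Substituting a_0 = 1 and a_3 = 0, rearrange to (I - Q) a = r where r[i] = P(i -> 0):
  [5/12, -1/4] . (a_1, a_2) = 1/6
  [0, 11/12] . (a_1, a_2) = 1/3

Solving yields:
  a_1 = 34/55
  a_2 = 4/11

Starting state is 2, so the absorption probability is a_2 = 4/11.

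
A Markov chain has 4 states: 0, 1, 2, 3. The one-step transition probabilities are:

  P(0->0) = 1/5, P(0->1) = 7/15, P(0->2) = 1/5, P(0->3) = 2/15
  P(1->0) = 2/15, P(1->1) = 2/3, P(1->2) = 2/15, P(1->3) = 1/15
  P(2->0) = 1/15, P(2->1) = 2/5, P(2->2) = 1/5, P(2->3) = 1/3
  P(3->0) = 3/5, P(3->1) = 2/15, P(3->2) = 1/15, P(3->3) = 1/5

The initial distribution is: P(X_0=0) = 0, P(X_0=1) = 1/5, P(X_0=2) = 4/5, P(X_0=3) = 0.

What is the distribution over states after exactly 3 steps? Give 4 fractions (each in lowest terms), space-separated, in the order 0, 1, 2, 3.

Answer: 3643/16875 557/1125 2509/16875 2368/16875

Derivation:
Propagating the distribution step by step (d_{t+1} = d_t * P):
d_0 = (0=0, 1=1/5, 2=4/5, 3=0)
  d_1[0] = 0*1/5 + 1/5*2/15 + 4/5*1/15 + 0*3/5 = 2/25
  d_1[1] = 0*7/15 + 1/5*2/3 + 4/5*2/5 + 0*2/15 = 34/75
  d_1[2] = 0*1/5 + 1/5*2/15 + 4/5*1/5 + 0*1/15 = 14/75
  d_1[3] = 0*2/15 + 1/5*1/15 + 4/5*1/3 + 0*1/5 = 7/25
d_1 = (0=2/25, 1=34/75, 2=14/75, 3=7/25)
  d_2[0] = 2/25*1/5 + 34/75*2/15 + 14/75*1/15 + 7/25*3/5 = 289/1125
  d_2[1] = 2/25*7/15 + 34/75*2/3 + 14/75*2/5 + 7/25*2/15 = 508/1125
  d_2[2] = 2/25*1/5 + 34/75*2/15 + 14/75*1/5 + 7/25*1/15 = 149/1125
  d_2[3] = 2/25*2/15 + 34/75*1/15 + 14/75*1/3 + 7/25*1/5 = 179/1125
d_2 = (0=289/1125, 1=508/1125, 2=149/1125, 3=179/1125)
  d_3[0] = 289/1125*1/5 + 508/1125*2/15 + 149/1125*1/15 + 179/1125*3/5 = 3643/16875
  d_3[1] = 289/1125*7/15 + 508/1125*2/3 + 149/1125*2/5 + 179/1125*2/15 = 557/1125
  d_3[2] = 289/1125*1/5 + 508/1125*2/15 + 149/1125*1/5 + 179/1125*1/15 = 2509/16875
  d_3[3] = 289/1125*2/15 + 508/1125*1/15 + 149/1125*1/3 + 179/1125*1/5 = 2368/16875
d_3 = (0=3643/16875, 1=557/1125, 2=2509/16875, 3=2368/16875)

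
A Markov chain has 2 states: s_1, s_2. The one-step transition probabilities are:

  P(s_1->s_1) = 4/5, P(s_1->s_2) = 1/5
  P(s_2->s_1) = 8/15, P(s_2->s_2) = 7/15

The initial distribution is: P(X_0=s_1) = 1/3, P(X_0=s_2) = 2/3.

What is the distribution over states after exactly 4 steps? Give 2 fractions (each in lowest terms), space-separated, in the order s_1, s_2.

Propagating the distribution step by step (d_{t+1} = d_t * P):
d_0 = (s_1=1/3, s_2=2/3)
  d_1[s_1] = 1/3*4/5 + 2/3*8/15 = 28/45
  d_1[s_2] = 1/3*1/5 + 2/3*7/15 = 17/45
d_1 = (s_1=28/45, s_2=17/45)
  d_2[s_1] = 28/45*4/5 + 17/45*8/15 = 472/675
  d_2[s_2] = 28/45*1/5 + 17/45*7/15 = 203/675
d_2 = (s_1=472/675, s_2=203/675)
  d_3[s_1] = 472/675*4/5 + 203/675*8/15 = 7288/10125
  d_3[s_2] = 472/675*1/5 + 203/675*7/15 = 2837/10125
d_3 = (s_1=7288/10125, s_2=2837/10125)
  d_4[s_1] = 7288/10125*4/5 + 2837/10125*8/15 = 110152/151875
  d_4[s_2] = 7288/10125*1/5 + 2837/10125*7/15 = 41723/151875
d_4 = (s_1=110152/151875, s_2=41723/151875)

Answer: 110152/151875 41723/151875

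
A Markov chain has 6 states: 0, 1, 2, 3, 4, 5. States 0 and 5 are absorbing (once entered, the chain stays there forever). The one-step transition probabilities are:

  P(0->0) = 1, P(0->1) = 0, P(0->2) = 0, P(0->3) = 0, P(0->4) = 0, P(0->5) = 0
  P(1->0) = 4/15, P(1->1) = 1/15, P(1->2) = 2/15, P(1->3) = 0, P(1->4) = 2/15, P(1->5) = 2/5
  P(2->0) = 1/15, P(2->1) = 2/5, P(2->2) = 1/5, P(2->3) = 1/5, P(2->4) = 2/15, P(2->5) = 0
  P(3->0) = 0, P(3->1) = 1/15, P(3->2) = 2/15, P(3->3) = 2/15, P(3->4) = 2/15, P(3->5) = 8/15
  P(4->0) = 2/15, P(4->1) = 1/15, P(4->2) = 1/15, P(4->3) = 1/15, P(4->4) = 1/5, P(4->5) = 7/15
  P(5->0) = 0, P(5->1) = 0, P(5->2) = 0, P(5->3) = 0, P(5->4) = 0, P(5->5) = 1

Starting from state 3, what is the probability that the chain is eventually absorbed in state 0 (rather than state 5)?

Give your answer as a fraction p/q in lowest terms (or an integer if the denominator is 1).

Answer: 1267/10931

Derivation:
Let a_i = P(absorbed in 0 | start in state i).
Boundary conditions: a_0 = 1, a_5 = 0.
For each transient state i, a_i = sum_j P(i->j) * a_j:
  a_1 = 4/15*a_0 + 1/15*a_1 + 2/15*a_2 + 0*a_3 + 2/15*a_4 + 2/5*a_5
  a_2 = 1/15*a_0 + 2/5*a_1 + 1/5*a_2 + 1/5*a_3 + 2/15*a_4 + 0*a_5
  a_3 = 0*a_0 + 1/15*a_1 + 2/15*a_2 + 2/15*a_3 + 2/15*a_4 + 8/15*a_5
  a_4 = 2/15*a_0 + 1/15*a_1 + 1/15*a_2 + 1/15*a_3 + 1/5*a_4 + 7/15*a_5

Substituting a_0 = 1 and a_5 = 0, rearrange to (I - Q) a = r where r[i] = P(i -> 0):
  [14/15, -2/15, 0, -2/15] . (a_1, a_2, a_3, a_4) = 4/15
  [-2/5, 4/5, -1/5, -2/15] . (a_1, a_2, a_3, a_4) = 1/15
  [-1/15, -2/15, 13/15, -2/15] . (a_1, a_2, a_3, a_4) = 0
  [-1/15, -1/15, -1/15, 4/5] . (a_1, a_2, a_3, a_4) = 2/15

Solving yields:
  a_1 = 4013/10931
  a_2 = 3662/10931
  a_3 = 1267/10931
  a_4 = 151/643

Starting state is 3, so the absorption probability is a_3 = 1267/10931.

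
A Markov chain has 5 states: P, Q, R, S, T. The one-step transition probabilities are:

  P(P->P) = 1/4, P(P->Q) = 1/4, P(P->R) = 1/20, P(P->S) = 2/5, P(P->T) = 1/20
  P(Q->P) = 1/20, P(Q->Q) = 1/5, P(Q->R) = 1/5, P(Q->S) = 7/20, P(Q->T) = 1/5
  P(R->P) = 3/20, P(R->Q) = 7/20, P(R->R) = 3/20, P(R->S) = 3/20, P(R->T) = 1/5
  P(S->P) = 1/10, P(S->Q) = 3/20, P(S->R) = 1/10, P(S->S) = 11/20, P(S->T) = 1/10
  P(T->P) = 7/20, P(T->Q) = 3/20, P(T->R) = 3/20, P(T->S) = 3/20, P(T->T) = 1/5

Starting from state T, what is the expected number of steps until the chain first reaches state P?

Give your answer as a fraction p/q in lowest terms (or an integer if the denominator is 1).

Let h_i = expected steps to first reach P from state i.
Boundary: h_P = 0.
First-step equations for the other states:
  h_Q = 1 + 1/20*h_P + 1/5*h_Q + 1/5*h_R + 7/20*h_S + 1/5*h_T
  h_R = 1 + 3/20*h_P + 7/20*h_Q + 3/20*h_R + 3/20*h_S + 1/5*h_T
  h_S = 1 + 1/10*h_P + 3/20*h_Q + 1/10*h_R + 11/20*h_S + 1/10*h_T
  h_T = 1 + 7/20*h_P + 3/20*h_Q + 3/20*h_R + 3/20*h_S + 1/5*h_T

Substituting h_P = 0 and rearranging gives the linear system (I - Q) h = 1:
  [4/5, -1/5, -7/20, -1/5] . (h_Q, h_R, h_S, h_T) = 1
  [-7/20, 17/20, -3/20, -1/5] . (h_Q, h_R, h_S, h_T) = 1
  [-3/20, -1/10, 9/20, -1/10] . (h_Q, h_R, h_S, h_T) = 1
  [-3/20, -3/20, -3/20, 4/5] . (h_Q, h_R, h_S, h_T) = 1

Solving yields:
  h_Q = 1280/169
  h_R = 5808/845
  h_S = 6308/845
  h_T = 4528/845

Starting state is T, so the expected hitting time is h_T = 4528/845.

Answer: 4528/845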